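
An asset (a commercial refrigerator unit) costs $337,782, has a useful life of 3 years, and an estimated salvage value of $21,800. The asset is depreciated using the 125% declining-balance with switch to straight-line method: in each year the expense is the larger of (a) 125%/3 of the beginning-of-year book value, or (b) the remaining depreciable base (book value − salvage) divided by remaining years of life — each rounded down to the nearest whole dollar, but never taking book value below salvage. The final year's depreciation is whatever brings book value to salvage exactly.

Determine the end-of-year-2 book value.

$109,420

Depreciable base = $337,782 − $21,800 = $315,982.
Year 1: DB = ⌊$337,782 × 125%/3⌋ = $140,742; SL = ⌊$315,982/3⌋ = $105,327 → take DB $140,742. Book value $197,040.
Year 2: DB = ⌊$197,040 × 125%/3⌋ = $82,100; SL = ⌊$175,240/2⌋ = $87,620 → take SL $87,620. Book value $109,420.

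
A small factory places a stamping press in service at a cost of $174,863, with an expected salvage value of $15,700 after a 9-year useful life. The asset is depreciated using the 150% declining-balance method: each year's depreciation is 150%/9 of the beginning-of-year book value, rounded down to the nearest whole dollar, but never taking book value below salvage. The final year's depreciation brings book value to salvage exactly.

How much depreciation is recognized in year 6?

Depreciable base = $174,863 − $15,700 = $159,163.
Year 1: ⌊$174,863 × 150%/9⌋ = $29,143. Book value $145,720.
Year 2: ⌊$145,720 × 150%/9⌋ = $24,286. Book value $121,434.
Year 3: ⌊$121,434 × 150%/9⌋ = $20,239. Book value $101,195.
Year 4: ⌊$101,195 × 150%/9⌋ = $16,865. Book value $84,330.
Year 5: ⌊$84,330 × 150%/9⌋ = $14,055. Book value $70,275.
Year 6: ⌊$70,275 × 150%/9⌋ = $11,712. Book value $58,563.

$11,712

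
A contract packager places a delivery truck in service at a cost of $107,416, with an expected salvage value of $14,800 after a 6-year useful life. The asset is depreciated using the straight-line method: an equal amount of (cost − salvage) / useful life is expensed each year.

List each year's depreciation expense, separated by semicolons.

$15,436; $15,436; $15,436; $15,436; $15,436; $15,436

Depreciable base = $107,416 − $14,800 = $92,616.
Annual expense = $92,616 / 6 = $15,436.
End of year 1: book value $91,980.
End of year 2: book value $76,544.
End of year 3: book value $61,108.
End of year 4: book value $45,672.
End of year 5: book value $30,236.
End of year 6: book value $14,800.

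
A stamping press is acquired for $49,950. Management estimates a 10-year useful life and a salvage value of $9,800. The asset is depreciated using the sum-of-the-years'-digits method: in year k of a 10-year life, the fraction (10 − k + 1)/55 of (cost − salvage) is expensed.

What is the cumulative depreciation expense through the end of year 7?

Depreciable base = $49,950 − $9,800 = $40,150.
Sum of the years' digits = 10+9+8+7+6+5+4+3+2+1 = 55.
Year 1: $40,150 × 10/55 = $7,300. Book value $42,650.
Year 2: $40,150 × 9/55 = $6,570. Book value $36,080.
Year 3: $40,150 × 8/55 = $5,840. Book value $30,240.
Year 4: $40,150 × 7/55 = $5,110. Book value $25,130.
Year 5: $40,150 × 6/55 = $4,380. Book value $20,750.
Year 6: $40,150 × 5/55 = $3,650. Book value $17,100.
Year 7: $40,150 × 4/55 = $2,920. Book value $14,180.
Accumulated through year 7 = $49,950 − $14,180 = $35,770.

$35,770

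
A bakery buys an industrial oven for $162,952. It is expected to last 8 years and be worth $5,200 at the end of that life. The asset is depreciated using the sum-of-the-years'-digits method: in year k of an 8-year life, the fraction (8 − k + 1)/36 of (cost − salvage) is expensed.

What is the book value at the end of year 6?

$18,346

Depreciable base = $162,952 − $5,200 = $157,752.
Sum of the years' digits = 8+7+6+5+4+3+2+1 = 36.
Year 1: $157,752 × 8/36 = $35,056. Book value $127,896.
Year 2: $157,752 × 7/36 = $30,674. Book value $97,222.
Year 3: $157,752 × 6/36 = $26,292. Book value $70,930.
Year 4: $157,752 × 5/36 = $21,910. Book value $49,020.
Year 5: $157,752 × 4/36 = $17,528. Book value $31,492.
Year 6: $157,752 × 3/36 = $13,146. Book value $18,346.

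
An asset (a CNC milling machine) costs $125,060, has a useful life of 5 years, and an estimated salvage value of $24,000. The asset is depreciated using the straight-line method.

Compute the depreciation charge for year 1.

$20,212

Depreciable base = $125,060 − $24,000 = $101,060.
Annual expense = $101,060 / 5 = $20,212.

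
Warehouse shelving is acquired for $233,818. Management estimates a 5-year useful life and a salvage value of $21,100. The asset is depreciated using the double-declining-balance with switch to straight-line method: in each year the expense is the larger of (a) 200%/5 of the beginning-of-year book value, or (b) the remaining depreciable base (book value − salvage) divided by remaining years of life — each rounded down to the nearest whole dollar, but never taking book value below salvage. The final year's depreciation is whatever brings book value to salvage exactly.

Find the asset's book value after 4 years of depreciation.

Depreciable base = $233,818 − $21,100 = $212,718.
Year 1: DB = ⌊$233,818 × 200%/5⌋ = $93,527; SL = ⌊$212,718/5⌋ = $42,543 → take DB $93,527. Book value $140,291.
Year 2: DB = ⌊$140,291 × 200%/5⌋ = $56,116; SL = ⌊$119,191/4⌋ = $29,797 → take DB $56,116. Book value $84,175.
Year 3: DB = ⌊$84,175 × 200%/5⌋ = $33,670; SL = ⌊$63,075/3⌋ = $21,025 → take DB $33,670. Book value $50,505.
Year 4: DB = ⌊$50,505 × 200%/5⌋ = $20,202; SL = ⌊$29,405/2⌋ = $14,702 → take DB $20,202. Book value $30,303.

$30,303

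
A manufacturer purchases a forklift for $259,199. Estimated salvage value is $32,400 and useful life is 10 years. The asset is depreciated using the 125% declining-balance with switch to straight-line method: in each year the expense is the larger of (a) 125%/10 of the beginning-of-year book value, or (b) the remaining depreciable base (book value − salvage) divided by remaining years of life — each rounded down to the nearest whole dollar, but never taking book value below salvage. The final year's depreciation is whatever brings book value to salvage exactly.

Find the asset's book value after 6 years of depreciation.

Depreciable base = $259,199 − $32,400 = $226,799.
Year 1: DB = ⌊$259,199 × 125%/10⌋ = $32,399; SL = ⌊$226,799/10⌋ = $22,679 → take DB $32,399. Book value $226,800.
Year 2: DB = ⌊$226,800 × 125%/10⌋ = $28,350; SL = ⌊$194,400/9⌋ = $21,600 → take DB $28,350. Book value $198,450.
Year 3: DB = ⌊$198,450 × 125%/10⌋ = $24,806; SL = ⌊$166,050/8⌋ = $20,756 → take DB $24,806. Book value $173,644.
Year 4: DB = ⌊$173,644 × 125%/10⌋ = $21,705; SL = ⌊$141,244/7⌋ = $20,177 → take DB $21,705. Book value $151,939.
Year 5: DB = ⌊$151,939 × 125%/10⌋ = $18,992; SL = ⌊$119,539/6⌋ = $19,923 → take SL $19,923. Book value $132,016.
Year 6: DB = ⌊$132,016 × 125%/10⌋ = $16,502; SL = ⌊$99,616/5⌋ = $19,923 → take SL $19,923. Book value $112,093.

$112,093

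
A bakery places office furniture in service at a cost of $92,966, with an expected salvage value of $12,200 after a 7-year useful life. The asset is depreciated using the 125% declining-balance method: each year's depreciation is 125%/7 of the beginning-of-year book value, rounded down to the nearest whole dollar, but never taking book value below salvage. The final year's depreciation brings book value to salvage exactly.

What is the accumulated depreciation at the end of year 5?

Depreciable base = $92,966 − $12,200 = $80,766.
Year 1: ⌊$92,966 × 125%/7⌋ = $16,601. Book value $76,365.
Year 2: ⌊$76,365 × 125%/7⌋ = $13,636. Book value $62,729.
Year 3: ⌊$62,729 × 125%/7⌋ = $11,201. Book value $51,528.
Year 4: ⌊$51,528 × 125%/7⌋ = $9,201. Book value $42,327.
Year 5: ⌊$42,327 × 125%/7⌋ = $7,558. Book value $34,769.
Accumulated through year 5 = $92,966 − $34,769 = $58,197.

$58,197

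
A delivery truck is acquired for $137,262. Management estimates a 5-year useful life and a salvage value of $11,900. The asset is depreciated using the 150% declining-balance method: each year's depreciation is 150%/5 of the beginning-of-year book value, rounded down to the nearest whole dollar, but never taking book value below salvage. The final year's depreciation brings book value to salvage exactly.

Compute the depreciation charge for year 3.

Depreciable base = $137,262 − $11,900 = $125,362.
Year 1: ⌊$137,262 × 150%/5⌋ = $41,178. Book value $96,084.
Year 2: ⌊$96,084 × 150%/5⌋ = $28,825. Book value $67,259.
Year 3: ⌊$67,259 × 150%/5⌋ = $20,177. Book value $47,082.

$20,177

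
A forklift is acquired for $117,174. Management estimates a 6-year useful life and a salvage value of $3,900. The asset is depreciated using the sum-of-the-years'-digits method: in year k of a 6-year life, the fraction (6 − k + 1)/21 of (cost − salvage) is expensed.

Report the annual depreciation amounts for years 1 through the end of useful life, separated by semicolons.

$32,364; $26,970; $21,576; $16,182; $10,788; $5,394

Depreciable base = $117,174 − $3,900 = $113,274.
Sum of the years' digits = 6+5+4+3+2+1 = 21.
Year 1: $113,274 × 6/21 = $32,364. Book value $84,810.
Year 2: $113,274 × 5/21 = $26,970. Book value $57,840.
Year 3: $113,274 × 4/21 = $21,576. Book value $36,264.
Year 4: $113,274 × 3/21 = $16,182. Book value $20,082.
Year 5: $113,274 × 2/21 = $10,788. Book value $9,294.
Year 6: $113,274 × 1/21 = $5,394. Book value $3,900.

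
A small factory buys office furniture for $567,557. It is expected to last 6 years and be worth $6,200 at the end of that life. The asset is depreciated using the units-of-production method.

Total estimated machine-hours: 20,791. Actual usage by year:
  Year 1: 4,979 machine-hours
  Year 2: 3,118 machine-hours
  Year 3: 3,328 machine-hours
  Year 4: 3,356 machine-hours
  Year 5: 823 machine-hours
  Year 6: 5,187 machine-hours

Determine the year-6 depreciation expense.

$140,049

Depreciable base = $567,557 − $6,200 = $561,357.
Rate = $561,357 / 20,791 machine-hours = $27 per machine-hour.
Year 1: 4,979 × $27 = $134,433. Book value $433,124.
Year 2: 3,118 × $27 = $84,186. Book value $348,938.
Year 3: 3,328 × $27 = $89,856. Book value $259,082.
Year 4: 3,356 × $27 = $90,612. Book value $168,470.
Year 5: 823 × $27 = $22,221. Book value $146,249.
Year 6: 5,187 × $27 = $140,049. Book value $6,200.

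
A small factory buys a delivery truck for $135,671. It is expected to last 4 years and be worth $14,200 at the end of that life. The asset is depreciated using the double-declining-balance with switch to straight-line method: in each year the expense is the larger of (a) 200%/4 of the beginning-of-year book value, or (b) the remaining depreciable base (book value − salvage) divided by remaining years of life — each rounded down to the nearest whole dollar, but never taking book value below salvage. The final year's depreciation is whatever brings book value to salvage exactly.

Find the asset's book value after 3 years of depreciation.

$16,959

Depreciable base = $135,671 − $14,200 = $121,471.
Year 1: DB = ⌊$135,671 × 200%/4⌋ = $67,835; SL = ⌊$121,471/4⌋ = $30,367 → take DB $67,835. Book value $67,836.
Year 2: DB = ⌊$67,836 × 200%/4⌋ = $33,918; SL = ⌊$53,636/3⌋ = $17,878 → take DB $33,918. Book value $33,918.
Year 3: DB = ⌊$33,918 × 200%/4⌋ = $16,959; SL = ⌊$19,718/2⌋ = $9,859 → take DB $16,959. Book value $16,959.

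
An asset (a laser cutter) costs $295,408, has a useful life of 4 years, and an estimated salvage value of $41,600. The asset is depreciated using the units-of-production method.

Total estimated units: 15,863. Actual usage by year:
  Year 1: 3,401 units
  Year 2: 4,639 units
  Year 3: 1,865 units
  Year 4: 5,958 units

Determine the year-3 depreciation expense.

Depreciable base = $295,408 − $41,600 = $253,808.
Rate = $253,808 / 15,863 units = $16 per unit.
Year 1: 3,401 × $16 = $54,416. Book value $240,992.
Year 2: 4,639 × $16 = $74,224. Book value $166,768.
Year 3: 1,865 × $16 = $29,840. Book value $136,928.

$29,840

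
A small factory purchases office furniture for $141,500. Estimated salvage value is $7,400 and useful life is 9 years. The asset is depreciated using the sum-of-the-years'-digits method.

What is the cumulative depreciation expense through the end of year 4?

Depreciable base = $141,500 − $7,400 = $134,100.
Sum of the years' digits = 9+8+7+6+5+4+3+2+1 = 45.
Year 1: $134,100 × 9/45 = $26,820. Book value $114,680.
Year 2: $134,100 × 8/45 = $23,840. Book value $90,840.
Year 3: $134,100 × 7/45 = $20,860. Book value $69,980.
Year 4: $134,100 × 6/45 = $17,880. Book value $52,100.
Accumulated through year 4 = $141,500 − $52,100 = $89,400.

$89,400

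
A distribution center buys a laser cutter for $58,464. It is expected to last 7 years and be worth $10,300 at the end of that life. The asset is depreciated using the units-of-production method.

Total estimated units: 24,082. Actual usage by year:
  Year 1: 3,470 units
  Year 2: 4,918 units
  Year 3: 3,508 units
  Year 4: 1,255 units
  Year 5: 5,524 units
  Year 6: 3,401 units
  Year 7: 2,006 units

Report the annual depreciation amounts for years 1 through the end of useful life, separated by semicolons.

$6,940; $9,836; $7,016; $2,510; $11,048; $6,802; $4,012

Depreciable base = $58,464 − $10,300 = $48,164.
Rate = $48,164 / 24,082 units = $2 per unit.
Year 1: 3,470 × $2 = $6,940. Book value $51,524.
Year 2: 4,918 × $2 = $9,836. Book value $41,688.
Year 3: 3,508 × $2 = $7,016. Book value $34,672.
Year 4: 1,255 × $2 = $2,510. Book value $32,162.
Year 5: 5,524 × $2 = $11,048. Book value $21,114.
Year 6: 3,401 × $2 = $6,802. Book value $14,312.
Year 7: 2,006 × $2 = $4,012. Book value $10,300.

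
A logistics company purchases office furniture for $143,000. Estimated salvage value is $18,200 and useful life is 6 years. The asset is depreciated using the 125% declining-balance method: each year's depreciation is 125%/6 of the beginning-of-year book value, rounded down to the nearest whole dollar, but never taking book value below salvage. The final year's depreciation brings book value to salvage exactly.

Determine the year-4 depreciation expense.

$14,781

Depreciable base = $143,000 − $18,200 = $124,800.
Year 1: ⌊$143,000 × 125%/6⌋ = $29,791. Book value $113,209.
Year 2: ⌊$113,209 × 125%/6⌋ = $23,585. Book value $89,624.
Year 3: ⌊$89,624 × 125%/6⌋ = $18,671. Book value $70,953.
Year 4: ⌊$70,953 × 125%/6⌋ = $14,781. Book value $56,172.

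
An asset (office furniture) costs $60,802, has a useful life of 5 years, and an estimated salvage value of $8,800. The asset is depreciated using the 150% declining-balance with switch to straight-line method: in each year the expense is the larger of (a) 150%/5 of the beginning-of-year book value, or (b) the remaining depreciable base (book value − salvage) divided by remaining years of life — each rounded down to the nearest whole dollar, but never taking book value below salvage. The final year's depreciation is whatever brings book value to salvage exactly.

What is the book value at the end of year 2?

$29,794

Depreciable base = $60,802 − $8,800 = $52,002.
Year 1: DB = ⌊$60,802 × 150%/5⌋ = $18,240; SL = ⌊$52,002/5⌋ = $10,400 → take DB $18,240. Book value $42,562.
Year 2: DB = ⌊$42,562 × 150%/5⌋ = $12,768; SL = ⌊$33,762/4⌋ = $8,440 → take DB $12,768. Book value $29,794.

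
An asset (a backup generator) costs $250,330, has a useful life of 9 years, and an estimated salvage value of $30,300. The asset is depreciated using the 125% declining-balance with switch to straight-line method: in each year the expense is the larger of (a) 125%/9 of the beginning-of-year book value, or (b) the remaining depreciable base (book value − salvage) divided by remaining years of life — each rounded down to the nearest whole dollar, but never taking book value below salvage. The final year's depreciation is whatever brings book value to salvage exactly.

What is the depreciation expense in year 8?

Depreciable base = $250,330 − $30,300 = $220,030.
Year 1: DB = ⌊$250,330 × 125%/9⌋ = $34,768; SL = ⌊$220,030/9⌋ = $24,447 → take DB $34,768. Book value $215,562.
Year 2: DB = ⌊$215,562 × 125%/9⌋ = $29,939; SL = ⌊$185,262/8⌋ = $23,157 → take DB $29,939. Book value $185,623.
Year 3: DB = ⌊$185,623 × 125%/9⌋ = $25,780; SL = ⌊$155,323/7⌋ = $22,189 → take DB $25,780. Book value $159,843.
Year 4: DB = ⌊$159,843 × 125%/9⌋ = $22,200; SL = ⌊$129,543/6⌋ = $21,590 → take DB $22,200. Book value $137,643.
Year 5: DB = ⌊$137,643 × 125%/9⌋ = $19,117; SL = ⌊$107,343/5⌋ = $21,468 → take SL $21,468. Book value $116,175.
Year 6: DB = ⌊$116,175 × 125%/9⌋ = $16,135; SL = ⌊$85,875/4⌋ = $21,468 → take SL $21,468. Book value $94,707.
Year 7: DB = ⌊$94,707 × 125%/9⌋ = $13,153; SL = ⌊$64,407/3⌋ = $21,469 → take SL $21,469. Book value $73,238.
Year 8: DB = ⌊$73,238 × 125%/9⌋ = $10,171; SL = ⌊$42,938/2⌋ = $21,469 → take SL $21,469. Book value $51,769.

$21,469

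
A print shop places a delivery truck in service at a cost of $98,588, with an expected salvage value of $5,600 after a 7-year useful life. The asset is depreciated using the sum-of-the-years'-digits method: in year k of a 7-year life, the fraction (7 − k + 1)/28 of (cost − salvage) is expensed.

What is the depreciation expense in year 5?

$9,963

Depreciable base = $98,588 − $5,600 = $92,988.
Sum of the years' digits = 7+6+5+4+3+2+1 = 28.
Year 1: $92,988 × 7/28 = $23,247. Book value $75,341.
Year 2: $92,988 × 6/28 = $19,926. Book value $55,415.
Year 3: $92,988 × 5/28 = $16,605. Book value $38,810.
Year 4: $92,988 × 4/28 = $13,284. Book value $25,526.
Year 5: $92,988 × 3/28 = $9,963. Book value $15,563.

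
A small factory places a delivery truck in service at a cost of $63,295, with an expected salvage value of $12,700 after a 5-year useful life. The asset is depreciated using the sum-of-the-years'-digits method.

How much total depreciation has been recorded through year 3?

Depreciable base = $63,295 − $12,700 = $50,595.
Sum of the years' digits = 5+4+3+2+1 = 15.
Year 1: $50,595 × 5/15 = $16,865. Book value $46,430.
Year 2: $50,595 × 4/15 = $13,492. Book value $32,938.
Year 3: $50,595 × 3/15 = $10,119. Book value $22,819.
Accumulated through year 3 = $63,295 − $22,819 = $40,476.

$40,476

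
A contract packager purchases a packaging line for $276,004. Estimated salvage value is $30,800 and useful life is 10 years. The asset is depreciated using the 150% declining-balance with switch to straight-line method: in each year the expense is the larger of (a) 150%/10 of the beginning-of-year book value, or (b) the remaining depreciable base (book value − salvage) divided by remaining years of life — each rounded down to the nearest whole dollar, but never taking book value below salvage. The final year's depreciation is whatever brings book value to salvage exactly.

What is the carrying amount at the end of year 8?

Depreciable base = $276,004 − $30,800 = $245,204.
Year 1: DB = ⌊$276,004 × 150%/10⌋ = $41,400; SL = ⌊$245,204/10⌋ = $24,520 → take DB $41,400. Book value $234,604.
Year 2: DB = ⌊$234,604 × 150%/10⌋ = $35,190; SL = ⌊$203,804/9⌋ = $22,644 → take DB $35,190. Book value $199,414.
Year 3: DB = ⌊$199,414 × 150%/10⌋ = $29,912; SL = ⌊$168,614/8⌋ = $21,076 → take DB $29,912. Book value $169,502.
Year 4: DB = ⌊$169,502 × 150%/10⌋ = $25,425; SL = ⌊$138,702/7⌋ = $19,814 → take DB $25,425. Book value $144,077.
Year 5: DB = ⌊$144,077 × 150%/10⌋ = $21,611; SL = ⌊$113,277/6⌋ = $18,879 → take DB $21,611. Book value $122,466.
Year 6: DB = ⌊$122,466 × 150%/10⌋ = $18,369; SL = ⌊$91,666/5⌋ = $18,333 → take DB $18,369. Book value $104,097.
Year 7: DB = ⌊$104,097 × 150%/10⌋ = $15,614; SL = ⌊$73,297/4⌋ = $18,324 → take SL $18,324. Book value $85,773.
Year 8: DB = ⌊$85,773 × 150%/10⌋ = $12,865; SL = ⌊$54,973/3⌋ = $18,324 → take SL $18,324. Book value $67,449.

$67,449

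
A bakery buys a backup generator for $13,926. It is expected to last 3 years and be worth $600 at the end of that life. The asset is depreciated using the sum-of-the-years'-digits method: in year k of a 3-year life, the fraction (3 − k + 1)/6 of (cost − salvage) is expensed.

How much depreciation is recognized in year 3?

Depreciable base = $13,926 − $600 = $13,326.
Sum of the years' digits = 3+2+1 = 6.
Year 1: $13,326 × 3/6 = $6,663. Book value $7,263.
Year 2: $13,326 × 2/6 = $4,442. Book value $2,821.
Year 3: $13,326 × 1/6 = $2,221. Book value $600.

$2,221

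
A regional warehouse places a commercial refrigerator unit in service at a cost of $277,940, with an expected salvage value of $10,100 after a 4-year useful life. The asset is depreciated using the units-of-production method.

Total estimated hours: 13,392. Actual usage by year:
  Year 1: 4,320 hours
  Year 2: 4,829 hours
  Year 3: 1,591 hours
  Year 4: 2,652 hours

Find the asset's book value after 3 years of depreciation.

Depreciable base = $277,940 − $10,100 = $267,840.
Rate = $267,840 / 13,392 hours = $20 per hour.
Year 1: 4,320 × $20 = $86,400. Book value $191,540.
Year 2: 4,829 × $20 = $96,580. Book value $94,960.
Year 3: 1,591 × $20 = $31,820. Book value $63,140.

$63,140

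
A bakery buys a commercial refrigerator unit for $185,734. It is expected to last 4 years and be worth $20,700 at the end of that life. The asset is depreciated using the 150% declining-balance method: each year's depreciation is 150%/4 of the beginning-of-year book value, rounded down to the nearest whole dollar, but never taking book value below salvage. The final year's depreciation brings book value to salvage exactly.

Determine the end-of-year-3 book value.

Depreciable base = $185,734 − $20,700 = $165,034.
Year 1: ⌊$185,734 × 150%/4⌋ = $69,650. Book value $116,084.
Year 2: ⌊$116,084 × 150%/4⌋ = $43,531. Book value $72,553.
Year 3: ⌊$72,553 × 150%/4⌋ = $27,207. Book value $45,346.

$45,346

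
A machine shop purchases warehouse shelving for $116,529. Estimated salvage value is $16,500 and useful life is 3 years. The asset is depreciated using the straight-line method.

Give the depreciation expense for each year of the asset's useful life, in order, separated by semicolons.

$33,343; $33,343; $33,343

Depreciable base = $116,529 − $16,500 = $100,029.
Annual expense = $100,029 / 3 = $33,343.
End of year 1: book value $83,186.
End of year 2: book value $49,843.
End of year 3: book value $16,500.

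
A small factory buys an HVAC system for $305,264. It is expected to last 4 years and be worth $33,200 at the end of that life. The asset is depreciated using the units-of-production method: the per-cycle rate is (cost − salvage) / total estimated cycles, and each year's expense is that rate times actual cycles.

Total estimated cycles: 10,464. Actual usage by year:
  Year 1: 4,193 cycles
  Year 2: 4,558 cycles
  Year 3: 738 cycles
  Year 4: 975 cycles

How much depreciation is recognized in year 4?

Depreciable base = $305,264 − $33,200 = $272,064.
Rate = $272,064 / 10,464 cycles = $26 per cycle.
Year 1: 4,193 × $26 = $109,018. Book value $196,246.
Year 2: 4,558 × $26 = $118,508. Book value $77,738.
Year 3: 738 × $26 = $19,188. Book value $58,550.
Year 4: 975 × $26 = $25,350. Book value $33,200.

$25,350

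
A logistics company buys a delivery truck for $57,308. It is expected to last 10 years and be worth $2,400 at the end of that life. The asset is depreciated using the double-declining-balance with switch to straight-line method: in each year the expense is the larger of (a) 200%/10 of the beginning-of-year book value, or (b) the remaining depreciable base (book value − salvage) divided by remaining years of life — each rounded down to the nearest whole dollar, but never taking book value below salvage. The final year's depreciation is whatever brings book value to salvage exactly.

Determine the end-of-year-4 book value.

Depreciable base = $57,308 − $2,400 = $54,908.
Year 1: DB = ⌊$57,308 × 200%/10⌋ = $11,461; SL = ⌊$54,908/10⌋ = $5,490 → take DB $11,461. Book value $45,847.
Year 2: DB = ⌊$45,847 × 200%/10⌋ = $9,169; SL = ⌊$43,447/9⌋ = $4,827 → take DB $9,169. Book value $36,678.
Year 3: DB = ⌊$36,678 × 200%/10⌋ = $7,335; SL = ⌊$34,278/8⌋ = $4,284 → take DB $7,335. Book value $29,343.
Year 4: DB = ⌊$29,343 × 200%/10⌋ = $5,868; SL = ⌊$26,943/7⌋ = $3,849 → take DB $5,868. Book value $23,475.

$23,475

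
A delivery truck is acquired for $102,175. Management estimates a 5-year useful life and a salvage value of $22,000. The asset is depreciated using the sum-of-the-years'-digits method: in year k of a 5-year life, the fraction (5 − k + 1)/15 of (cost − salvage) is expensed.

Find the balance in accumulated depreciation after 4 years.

$74,830

Depreciable base = $102,175 − $22,000 = $80,175.
Sum of the years' digits = 5+4+3+2+1 = 15.
Year 1: $80,175 × 5/15 = $26,725. Book value $75,450.
Year 2: $80,175 × 4/15 = $21,380. Book value $54,070.
Year 3: $80,175 × 3/15 = $16,035. Book value $38,035.
Year 4: $80,175 × 2/15 = $10,690. Book value $27,345.
Accumulated through year 4 = $102,175 − $27,345 = $74,830.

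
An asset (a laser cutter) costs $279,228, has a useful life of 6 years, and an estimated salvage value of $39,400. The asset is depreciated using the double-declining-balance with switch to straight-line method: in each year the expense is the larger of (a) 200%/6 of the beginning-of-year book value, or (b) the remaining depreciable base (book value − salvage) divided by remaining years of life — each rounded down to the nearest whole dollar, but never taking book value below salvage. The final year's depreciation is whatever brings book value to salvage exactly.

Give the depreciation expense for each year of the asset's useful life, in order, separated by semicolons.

Depreciable base = $279,228 − $39,400 = $239,828.
Year 1: DB = ⌊$279,228 × 200%/6⌋ = $93,076; SL = ⌊$239,828/6⌋ = $39,971 → take DB $93,076. Book value $186,152.
Year 2: DB = ⌊$186,152 × 200%/6⌋ = $62,050; SL = ⌊$146,752/5⌋ = $29,350 → take DB $62,050. Book value $124,102.
Year 3: DB = ⌊$124,102 × 200%/6⌋ = $41,367; SL = ⌊$84,702/4⌋ = $21,175 → take DB $41,367. Book value $82,735.
Year 4: DB = ⌊$82,735 × 200%/6⌋ = $27,578; SL = ⌊$43,335/3⌋ = $14,445 → take DB $27,578. Book value $55,157.
Year 5: DB = ⌊$55,157 × 200%/6⌋ = $18,385; SL = ⌊$15,757/2⌋ = $7,878 → take DB $18,385, capped at $15,757. Book value $39,400.
Year 6 (final): $39,400 − $39,400 = $0. Book value $39,400.

$93,076; $62,050; $41,367; $27,578; $15,757; $0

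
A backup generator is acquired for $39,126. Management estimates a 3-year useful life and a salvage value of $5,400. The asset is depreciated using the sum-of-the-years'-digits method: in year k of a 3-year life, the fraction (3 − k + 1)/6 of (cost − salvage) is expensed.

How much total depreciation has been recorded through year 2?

$28,105

Depreciable base = $39,126 − $5,400 = $33,726.
Sum of the years' digits = 3+2+1 = 6.
Year 1: $33,726 × 3/6 = $16,863. Book value $22,263.
Year 2: $33,726 × 2/6 = $11,242. Book value $11,021.
Accumulated through year 2 = $39,126 − $11,021 = $28,105.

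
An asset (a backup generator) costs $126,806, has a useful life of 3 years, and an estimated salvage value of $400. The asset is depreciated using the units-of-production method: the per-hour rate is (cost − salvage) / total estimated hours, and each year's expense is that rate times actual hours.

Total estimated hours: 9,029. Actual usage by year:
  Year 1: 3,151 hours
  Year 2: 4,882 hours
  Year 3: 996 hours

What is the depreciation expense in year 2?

$68,348

Depreciable base = $126,806 − $400 = $126,406.
Rate = $126,406 / 9,029 hours = $14 per hour.
Year 1: 3,151 × $14 = $44,114. Book value $82,692.
Year 2: 4,882 × $14 = $68,348. Book value $14,344.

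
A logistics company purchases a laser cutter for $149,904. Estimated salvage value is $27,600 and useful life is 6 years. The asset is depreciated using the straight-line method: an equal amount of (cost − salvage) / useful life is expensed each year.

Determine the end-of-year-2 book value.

$109,136

Depreciable base = $149,904 − $27,600 = $122,304.
Annual expense = $122,304 / 6 = $20,384.
End of year 1: book value $129,520.
End of year 2: book value $109,136.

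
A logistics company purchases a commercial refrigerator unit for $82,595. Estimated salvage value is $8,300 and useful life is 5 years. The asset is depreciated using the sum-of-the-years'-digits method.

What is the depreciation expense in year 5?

$4,953

Depreciable base = $82,595 − $8,300 = $74,295.
Sum of the years' digits = 5+4+3+2+1 = 15.
Year 1: $74,295 × 5/15 = $24,765. Book value $57,830.
Year 2: $74,295 × 4/15 = $19,812. Book value $38,018.
Year 3: $74,295 × 3/15 = $14,859. Book value $23,159.
Year 4: $74,295 × 2/15 = $9,906. Book value $13,253.
Year 5: $74,295 × 1/15 = $4,953. Book value $8,300.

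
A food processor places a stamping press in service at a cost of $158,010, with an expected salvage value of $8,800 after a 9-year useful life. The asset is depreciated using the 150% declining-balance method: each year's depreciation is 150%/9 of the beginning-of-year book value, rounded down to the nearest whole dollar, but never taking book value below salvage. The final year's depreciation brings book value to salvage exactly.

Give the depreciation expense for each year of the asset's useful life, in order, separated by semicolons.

Depreciable base = $158,010 − $8,800 = $149,210.
Year 1: ⌊$158,010 × 150%/9⌋ = $26,335. Book value $131,675.
Year 2: ⌊$131,675 × 150%/9⌋ = $21,945. Book value $109,730.
Year 3: ⌊$109,730 × 150%/9⌋ = $18,288. Book value $91,442.
Year 4: ⌊$91,442 × 150%/9⌋ = $15,240. Book value $76,202.
Year 5: ⌊$76,202 × 150%/9⌋ = $12,700. Book value $63,502.
Year 6: ⌊$63,502 × 150%/9⌋ = $10,583. Book value $52,919.
Year 7: ⌊$52,919 × 150%/9⌋ = $8,819. Book value $44,100.
Year 8: ⌊$44,100 × 150%/9⌋ = $7,350. Book value $36,750.
Year 9 (final): $36,750 − $8,800 = $27,950. Book value $8,800.

$26,335; $21,945; $18,288; $15,240; $12,700; $10,583; $8,819; $7,350; $27,950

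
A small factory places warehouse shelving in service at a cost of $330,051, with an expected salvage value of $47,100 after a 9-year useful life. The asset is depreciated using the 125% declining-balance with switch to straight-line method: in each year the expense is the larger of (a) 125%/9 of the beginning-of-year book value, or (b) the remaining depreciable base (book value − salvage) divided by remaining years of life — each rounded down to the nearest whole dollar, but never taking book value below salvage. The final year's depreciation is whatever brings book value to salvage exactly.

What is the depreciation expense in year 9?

$26,876

Depreciable base = $330,051 − $47,100 = $282,951.
Year 1: DB = ⌊$330,051 × 125%/9⌋ = $45,840; SL = ⌊$282,951/9⌋ = $31,439 → take DB $45,840. Book value $284,211.
Year 2: DB = ⌊$284,211 × 125%/9⌋ = $39,473; SL = ⌊$237,111/8⌋ = $29,638 → take DB $39,473. Book value $244,738.
Year 3: DB = ⌊$244,738 × 125%/9⌋ = $33,991; SL = ⌊$197,638/7⌋ = $28,234 → take DB $33,991. Book value $210,747.
Year 4: DB = ⌊$210,747 × 125%/9⌋ = $29,270; SL = ⌊$163,647/6⌋ = $27,274 → take DB $29,270. Book value $181,477.
Year 5: DB = ⌊$181,477 × 125%/9⌋ = $25,205; SL = ⌊$134,377/5⌋ = $26,875 → take SL $26,875. Book value $154,602.
Year 6: DB = ⌊$154,602 × 125%/9⌋ = $21,472; SL = ⌊$107,502/4⌋ = $26,875 → take SL $26,875. Book value $127,727.
Year 7: DB = ⌊$127,727 × 125%/9⌋ = $17,739; SL = ⌊$80,627/3⌋ = $26,875 → take SL $26,875. Book value $100,852.
Year 8: DB = ⌊$100,852 × 125%/9⌋ = $14,007; SL = ⌊$53,752/2⌋ = $26,876 → take SL $26,876. Book value $73,976.
Year 9 (final): $73,976 − $47,100 = $26,876. Book value $47,100.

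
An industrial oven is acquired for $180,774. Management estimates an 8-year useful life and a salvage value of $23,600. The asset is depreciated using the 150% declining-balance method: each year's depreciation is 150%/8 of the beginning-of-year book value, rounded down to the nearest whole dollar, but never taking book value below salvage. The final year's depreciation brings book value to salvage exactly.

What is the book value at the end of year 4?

Depreciable base = $180,774 − $23,600 = $157,174.
Year 1: ⌊$180,774 × 150%/8⌋ = $33,895. Book value $146,879.
Year 2: ⌊$146,879 × 150%/8⌋ = $27,539. Book value $119,340.
Year 3: ⌊$119,340 × 150%/8⌋ = $22,376. Book value $96,964.
Year 4: ⌊$96,964 × 150%/8⌋ = $18,180. Book value $78,784.

$78,784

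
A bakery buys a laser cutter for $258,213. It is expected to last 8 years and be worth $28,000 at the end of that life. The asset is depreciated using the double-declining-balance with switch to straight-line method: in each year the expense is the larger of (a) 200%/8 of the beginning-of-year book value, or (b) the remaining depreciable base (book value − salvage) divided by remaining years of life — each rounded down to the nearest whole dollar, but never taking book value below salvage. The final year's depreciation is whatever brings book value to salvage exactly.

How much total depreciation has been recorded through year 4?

Depreciable base = $258,213 − $28,000 = $230,213.
Year 1: DB = ⌊$258,213 × 200%/8⌋ = $64,553; SL = ⌊$230,213/8⌋ = $28,776 → take DB $64,553. Book value $193,660.
Year 2: DB = ⌊$193,660 × 200%/8⌋ = $48,415; SL = ⌊$165,660/7⌋ = $23,665 → take DB $48,415. Book value $145,245.
Year 3: DB = ⌊$145,245 × 200%/8⌋ = $36,311; SL = ⌊$117,245/6⌋ = $19,540 → take DB $36,311. Book value $108,934.
Year 4: DB = ⌊$108,934 × 200%/8⌋ = $27,233; SL = ⌊$80,934/5⌋ = $16,186 → take DB $27,233. Book value $81,701.
Accumulated through year 4 = $258,213 − $81,701 = $176,512.

$176,512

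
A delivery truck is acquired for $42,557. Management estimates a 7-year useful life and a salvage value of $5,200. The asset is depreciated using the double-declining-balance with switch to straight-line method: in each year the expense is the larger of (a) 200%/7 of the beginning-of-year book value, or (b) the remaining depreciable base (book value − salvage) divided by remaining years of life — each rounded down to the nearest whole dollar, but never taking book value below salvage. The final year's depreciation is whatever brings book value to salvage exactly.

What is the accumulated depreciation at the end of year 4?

$31,478

Depreciable base = $42,557 − $5,200 = $37,357.
Year 1: DB = ⌊$42,557 × 200%/7⌋ = $12,159; SL = ⌊$37,357/7⌋ = $5,336 → take DB $12,159. Book value $30,398.
Year 2: DB = ⌊$30,398 × 200%/7⌋ = $8,685; SL = ⌊$25,198/6⌋ = $4,199 → take DB $8,685. Book value $21,713.
Year 3: DB = ⌊$21,713 × 200%/7⌋ = $6,203; SL = ⌊$16,513/5⌋ = $3,302 → take DB $6,203. Book value $15,510.
Year 4: DB = ⌊$15,510 × 200%/7⌋ = $4,431; SL = ⌊$10,310/4⌋ = $2,577 → take DB $4,431. Book value $11,079.
Accumulated through year 4 = $42,557 − $11,079 = $31,478.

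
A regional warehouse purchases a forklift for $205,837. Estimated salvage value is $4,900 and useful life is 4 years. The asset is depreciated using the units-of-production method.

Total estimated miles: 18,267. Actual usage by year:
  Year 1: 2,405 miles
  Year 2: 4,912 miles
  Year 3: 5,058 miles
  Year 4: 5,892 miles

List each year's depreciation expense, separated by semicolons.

$26,455; $54,032; $55,638; $64,812

Depreciable base = $205,837 − $4,900 = $200,937.
Rate = $200,937 / 18,267 miles = $11 per mile.
Year 1: 2,405 × $11 = $26,455. Book value $179,382.
Year 2: 4,912 × $11 = $54,032. Book value $125,350.
Year 3: 5,058 × $11 = $55,638. Book value $69,712.
Year 4: 5,892 × $11 = $64,812. Book value $4,900.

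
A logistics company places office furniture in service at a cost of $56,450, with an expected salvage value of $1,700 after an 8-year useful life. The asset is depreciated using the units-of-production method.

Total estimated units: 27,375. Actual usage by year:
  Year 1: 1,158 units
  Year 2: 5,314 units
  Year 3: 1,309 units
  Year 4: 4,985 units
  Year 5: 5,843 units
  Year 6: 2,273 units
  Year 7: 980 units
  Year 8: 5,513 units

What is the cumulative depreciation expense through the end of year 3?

Depreciable base = $56,450 − $1,700 = $54,750.
Rate = $54,750 / 27,375 units = $2 per unit.
Year 1: 1,158 × $2 = $2,316. Book value $54,134.
Year 2: 5,314 × $2 = $10,628. Book value $43,506.
Year 3: 1,309 × $2 = $2,618. Book value $40,888.
Accumulated through year 3 = $56,450 − $40,888 = $15,562.

$15,562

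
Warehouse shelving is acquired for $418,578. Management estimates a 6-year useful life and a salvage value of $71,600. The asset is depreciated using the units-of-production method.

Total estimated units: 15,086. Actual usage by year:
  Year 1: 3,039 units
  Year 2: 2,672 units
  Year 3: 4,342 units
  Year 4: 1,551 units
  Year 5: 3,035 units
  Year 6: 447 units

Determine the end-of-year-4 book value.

$151,686

Depreciable base = $418,578 − $71,600 = $346,978.
Rate = $346,978 / 15,086 units = $23 per unit.
Year 1: 3,039 × $23 = $69,897. Book value $348,681.
Year 2: 2,672 × $23 = $61,456. Book value $287,225.
Year 3: 4,342 × $23 = $99,866. Book value $187,359.
Year 4: 1,551 × $23 = $35,673. Book value $151,686.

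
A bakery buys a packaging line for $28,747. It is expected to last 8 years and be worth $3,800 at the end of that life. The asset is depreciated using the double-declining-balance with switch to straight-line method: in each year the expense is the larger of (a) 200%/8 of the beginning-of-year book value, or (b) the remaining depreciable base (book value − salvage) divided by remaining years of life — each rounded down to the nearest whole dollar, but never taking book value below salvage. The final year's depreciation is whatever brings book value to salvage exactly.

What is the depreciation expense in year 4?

Depreciable base = $28,747 − $3,800 = $24,947.
Year 1: DB = ⌊$28,747 × 200%/8⌋ = $7,186; SL = ⌊$24,947/8⌋ = $3,118 → take DB $7,186. Book value $21,561.
Year 2: DB = ⌊$21,561 × 200%/8⌋ = $5,390; SL = ⌊$17,761/7⌋ = $2,537 → take DB $5,390. Book value $16,171.
Year 3: DB = ⌊$16,171 × 200%/8⌋ = $4,042; SL = ⌊$12,371/6⌋ = $2,061 → take DB $4,042. Book value $12,129.
Year 4: DB = ⌊$12,129 × 200%/8⌋ = $3,032; SL = ⌊$8,329/5⌋ = $1,665 → take DB $3,032. Book value $9,097.

$3,032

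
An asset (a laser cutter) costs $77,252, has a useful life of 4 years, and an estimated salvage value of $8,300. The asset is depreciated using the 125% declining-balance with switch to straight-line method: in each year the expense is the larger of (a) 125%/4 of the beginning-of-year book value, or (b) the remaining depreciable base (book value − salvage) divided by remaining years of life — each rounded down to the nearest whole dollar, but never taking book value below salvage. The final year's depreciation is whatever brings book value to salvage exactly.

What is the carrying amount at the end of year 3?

Depreciable base = $77,252 − $8,300 = $68,952.
Year 1: DB = ⌊$77,252 × 125%/4⌋ = $24,141; SL = ⌊$68,952/4⌋ = $17,238 → take DB $24,141. Book value $53,111.
Year 2: DB = ⌊$53,111 × 125%/4⌋ = $16,597; SL = ⌊$44,811/3⌋ = $14,937 → take DB $16,597. Book value $36,514.
Year 3: DB = ⌊$36,514 × 125%/4⌋ = $11,410; SL = ⌊$28,214/2⌋ = $14,107 → take SL $14,107. Book value $22,407.

$22,407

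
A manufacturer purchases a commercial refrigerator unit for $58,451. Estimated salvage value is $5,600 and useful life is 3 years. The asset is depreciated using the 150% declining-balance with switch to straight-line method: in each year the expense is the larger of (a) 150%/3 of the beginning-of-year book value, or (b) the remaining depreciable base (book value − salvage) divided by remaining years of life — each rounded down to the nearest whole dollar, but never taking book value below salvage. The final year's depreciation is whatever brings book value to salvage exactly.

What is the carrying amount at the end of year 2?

Depreciable base = $58,451 − $5,600 = $52,851.
Year 1: DB = ⌊$58,451 × 150%/3⌋ = $29,225; SL = ⌊$52,851/3⌋ = $17,617 → take DB $29,225. Book value $29,226.
Year 2: DB = ⌊$29,226 × 150%/3⌋ = $14,613; SL = ⌊$23,626/2⌋ = $11,813 → take DB $14,613. Book value $14,613.

$14,613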